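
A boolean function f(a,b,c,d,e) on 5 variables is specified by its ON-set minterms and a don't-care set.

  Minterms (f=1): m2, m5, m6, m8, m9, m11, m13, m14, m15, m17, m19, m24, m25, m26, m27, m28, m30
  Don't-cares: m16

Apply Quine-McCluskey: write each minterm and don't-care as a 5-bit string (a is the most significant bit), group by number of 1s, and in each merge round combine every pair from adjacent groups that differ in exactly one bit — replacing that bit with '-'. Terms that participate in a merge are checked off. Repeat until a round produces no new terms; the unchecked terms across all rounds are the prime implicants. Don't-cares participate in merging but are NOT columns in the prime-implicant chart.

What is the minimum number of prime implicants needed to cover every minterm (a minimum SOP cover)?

7

[col 0] 00010*, 00101*, 00110*, 01000*, 01001*, 01011*, 01101*, 01110*, 01111*, 10000*, 10001*, 10011*, 11000*, 11001*, 11010*, 11011*, 11100*, 11110*
[col 1] -1000*, -1001*, -1011*, -1110, 0-101, 0-110, 00-10, 01-01*, 01-11*, 010-1*, 0100-*, 011-1*, 0111-, 1-000*, 1-001*, 1-011*, 100-1*, 1000-*, 11-00*, 11-10*, 110-0*, 110-1*, 1100-*, 1101-*, 111-0*
[col 2] -10-1, -100-, 01--1, 1-0-1, 1-00-, 11--0, 110--
Prime implicants: -10-1, -100-, -1110, 0-101, 0-110, 00-10, 01--1, 0111-, 1-0-1, 1-00-, 11--0, 110--
PI chart (minterm → PIs covering it):
  2 | 00-10  (sole → essential)
  5 | 0-101  (sole → essential)
  6 | 0-110,00-10
  8 | -100-  (sole → essential)
  9 | -10-1,-100-,01--1
  11 | -10-1,01--1
  13 | 0-101,01--1
  14 | -1110,0-110,0111-
  15 | 01--1,0111-
  17 | 1-0-1,1-00-
  19 | 1-0-1  (sole → essential)
  24 | -100-,1-00-,11--0,110--
  25 | -10-1,-100-,1-0-1,1-00-,110--
  26 | 11--0,110--
  27 | -10-1,1-0-1,110--
  28 | 11--0  (sole → essential)
  30 | -1110,11--0
Essential prime implicants: -100-, 0-101, 00-10, 1-0-1, 11--0
Petrick residual → -10-1, 0111-
Minimum SOP uses 7 PIs: bc'e + bc'd' + a'cd'e + a'b'de' + a'bcd + ac'e + abe'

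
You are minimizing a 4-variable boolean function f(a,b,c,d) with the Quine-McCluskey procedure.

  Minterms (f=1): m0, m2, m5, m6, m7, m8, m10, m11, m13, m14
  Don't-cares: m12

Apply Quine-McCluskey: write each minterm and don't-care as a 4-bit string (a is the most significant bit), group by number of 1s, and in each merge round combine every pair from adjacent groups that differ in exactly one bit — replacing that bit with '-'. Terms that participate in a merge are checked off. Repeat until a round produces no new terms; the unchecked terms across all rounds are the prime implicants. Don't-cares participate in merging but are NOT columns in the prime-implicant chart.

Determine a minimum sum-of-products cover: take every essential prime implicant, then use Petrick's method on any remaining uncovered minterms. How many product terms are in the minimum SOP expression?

5

Round 0: 0000✓ 0010✓ 0101✓ 0110✓ 0111✓ 1000✓ 1010✓ 1011✓ 1100✓ 1101✓ 1110✓
Round 1: -000✓ -010✓ -101 -110✓ 0-10✓ 00-0✓ 01-1 011- 1-00✓ 1-10✓ 10-0✓ 101- 11-0✓ 110-
Round 2: --10 -0-0 1--0
PIs = {--10, -0-0, -101, 01-1, 011-, 1--0, 101-, 110-}
Coverage chart:
  m0: -0-0 ←essential
  m2: --10,-0-0
  m5: -101,01-1
  m6: --10,011-
  m7: 01-1,011-
  m8: -0-0,1--0
  m10: --10,-0-0,1--0,101-
  m11: 101- ←essential
  m13: -101,110-
  m14: --10,1--0
Essential: -0-0, 101-
Petrick residual → --10, -101, 01-1
Min cover (5 terms): cd' + b'd' + bc'd + a'bd + ab'c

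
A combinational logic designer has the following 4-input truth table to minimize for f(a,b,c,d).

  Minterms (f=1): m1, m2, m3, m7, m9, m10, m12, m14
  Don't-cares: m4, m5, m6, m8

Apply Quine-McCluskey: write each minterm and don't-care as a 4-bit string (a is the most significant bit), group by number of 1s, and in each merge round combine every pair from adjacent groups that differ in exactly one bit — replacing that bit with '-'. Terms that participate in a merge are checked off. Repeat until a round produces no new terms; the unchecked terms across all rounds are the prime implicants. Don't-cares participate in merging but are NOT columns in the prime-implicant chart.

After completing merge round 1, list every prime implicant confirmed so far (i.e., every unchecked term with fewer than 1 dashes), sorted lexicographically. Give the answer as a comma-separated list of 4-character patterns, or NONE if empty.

size-2^0 implicants → 0001(✓)  0010(✓)  0011(✓)  0100(✓)  0101(✓)  0110(✓)  0111(✓)  1000(✓)  1001(✓)  1010(✓)  1100(✓)  1110(✓)
size-2^1 implicants → -001  -010(✓)  -100(✓)  -110(✓)  0-01(✓)  0-10(✓)  0-11(✓)  00-1(✓)  001-(✓)  01-0(✓)  01-1(✓)  010-(✓)  011-(✓)  1-00(✓)  1-10(✓)  10-0(✓)  100-  11-0(✓)
size-2^2 implicants → --10  -1-0  0--1  0-1-  01--  1--0
Unchecked terms (primes): --10, -001, -1-0, 0--1, 0-1-, 01--, 1--0, 100-

NONE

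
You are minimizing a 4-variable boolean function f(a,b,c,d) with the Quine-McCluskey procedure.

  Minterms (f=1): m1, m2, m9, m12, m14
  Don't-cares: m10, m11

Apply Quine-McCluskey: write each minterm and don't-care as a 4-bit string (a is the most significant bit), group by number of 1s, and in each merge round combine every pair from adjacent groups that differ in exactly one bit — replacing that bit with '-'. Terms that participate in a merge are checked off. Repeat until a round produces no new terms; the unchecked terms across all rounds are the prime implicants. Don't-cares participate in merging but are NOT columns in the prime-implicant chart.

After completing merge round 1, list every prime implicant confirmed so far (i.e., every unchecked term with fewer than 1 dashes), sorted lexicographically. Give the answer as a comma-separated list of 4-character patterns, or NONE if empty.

NONE

Round 0: 0001✓ 0010✓ 1001✓ 1010✓ 1011✓ 1100✓ 1110✓
Round 1: -001 -010 1-10 10-1 101- 11-0
PIs = {-001, -010, 1-10, 10-1, 101-, 11-0}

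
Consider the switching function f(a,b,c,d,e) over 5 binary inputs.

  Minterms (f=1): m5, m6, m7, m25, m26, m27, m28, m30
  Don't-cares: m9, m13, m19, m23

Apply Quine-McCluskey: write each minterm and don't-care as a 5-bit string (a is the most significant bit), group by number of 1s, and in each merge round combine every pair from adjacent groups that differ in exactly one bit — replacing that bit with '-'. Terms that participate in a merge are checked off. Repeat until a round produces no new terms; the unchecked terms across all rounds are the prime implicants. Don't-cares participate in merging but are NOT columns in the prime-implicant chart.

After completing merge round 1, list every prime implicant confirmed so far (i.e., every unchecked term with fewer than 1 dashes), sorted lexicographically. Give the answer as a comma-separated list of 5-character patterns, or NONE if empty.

Round 0: 00101✓ 00110✓ 00111✓ 01001✓ 01101✓ 10011✓ 10111✓ 11001✓ 11010✓ 11011✓ 11100✓ 11110✓
Round 1: -0111 -1001 0-101 001-1 0011- 01-01 1-011 10-11 11-10 110-1 1101- 111-0
PIs = {-0111, -1001, 0-101, 001-1, 0011-, 01-01, 1-011, 10-11, 11-10, 110-1, 1101-, 111-0}

NONE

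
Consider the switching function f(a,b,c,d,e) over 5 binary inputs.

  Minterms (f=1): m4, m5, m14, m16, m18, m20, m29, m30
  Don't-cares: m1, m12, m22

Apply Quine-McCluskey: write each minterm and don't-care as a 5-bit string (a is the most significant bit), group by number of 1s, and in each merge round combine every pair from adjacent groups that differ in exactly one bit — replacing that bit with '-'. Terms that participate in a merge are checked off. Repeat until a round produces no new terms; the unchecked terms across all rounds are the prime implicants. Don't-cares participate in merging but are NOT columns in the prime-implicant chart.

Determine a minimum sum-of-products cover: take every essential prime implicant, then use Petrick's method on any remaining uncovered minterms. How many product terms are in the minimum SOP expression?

4

[col 0] 00001*, 00100*, 00101*, 01100*, 01110*, 10000*, 10010*, 10100*, 10110*, 11101, 11110*
[col 1] -0100, -1110, 0-100, 00-01, 0010-, 011-0, 1-110, 10-00*, 10-10*, 100-0*, 101-0*
[col 2] 10--0
Prime implicants: -0100, -1110, 0-100, 00-01, 0010-, 011-0, 1-110, 10--0, 11101
PI chart (minterm → PIs covering it):
  4 | -0100,0-100,0010-
  5 | 00-01,0010-
  14 | -1110,011-0
  16 | 10--0  (sole → essential)
  18 | 10--0  (sole → essential)
  20 | -0100,10--0
  29 | 11101  (sole → essential)
  30 | -1110,1-110
Essential prime implicants: 10--0, 11101
Petrick residual → -1110, 0010-
Minimum SOP uses 4 PIs: bcde' + a'b'cd' + ab'e' + abcd'e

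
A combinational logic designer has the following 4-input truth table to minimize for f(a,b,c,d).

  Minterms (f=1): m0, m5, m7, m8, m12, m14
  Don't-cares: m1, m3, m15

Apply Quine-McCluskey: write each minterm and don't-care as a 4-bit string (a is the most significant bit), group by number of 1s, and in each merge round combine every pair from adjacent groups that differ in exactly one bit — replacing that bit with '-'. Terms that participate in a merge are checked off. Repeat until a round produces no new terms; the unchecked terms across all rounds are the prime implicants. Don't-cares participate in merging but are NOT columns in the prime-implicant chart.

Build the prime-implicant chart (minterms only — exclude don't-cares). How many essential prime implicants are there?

size-2^0 implicants → 0000(✓)  0001(✓)  0011(✓)  0101(✓)  0111(✓)  1000(✓)  1100(✓)  1110(✓)  1111(✓)
size-2^1 implicants → -000  -111  0-01(✓)  0-11(✓)  00-1(✓)  000-  01-1(✓)  1-00  11-0  111-
size-2^2 implicants → 0--1
Unchecked terms (primes): -000, -111, 0--1, 000-, 1-00, 11-0, 111-
Minterm coverage:
  m0 ⊆ -000,000-
  m5 ⊆ 0--1 [E]
  m7 ⊆ -111,0--1
  m8 ⊆ -000,1-00
  m12 ⊆ 1-00,11-0
  m14 ⊆ 11-0,111-
E = {0--1}

1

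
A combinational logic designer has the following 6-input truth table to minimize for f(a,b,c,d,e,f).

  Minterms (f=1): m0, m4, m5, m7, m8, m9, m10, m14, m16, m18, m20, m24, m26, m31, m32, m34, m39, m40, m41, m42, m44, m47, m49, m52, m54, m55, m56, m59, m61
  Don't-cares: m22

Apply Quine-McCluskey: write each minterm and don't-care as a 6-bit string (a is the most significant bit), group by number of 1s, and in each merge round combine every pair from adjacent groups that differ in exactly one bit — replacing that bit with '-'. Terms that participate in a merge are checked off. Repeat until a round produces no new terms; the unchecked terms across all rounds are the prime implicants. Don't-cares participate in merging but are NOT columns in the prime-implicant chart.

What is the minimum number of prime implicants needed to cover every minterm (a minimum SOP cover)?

15

size-2^0 implicants → 000000(✓)  000100(✓)  000101(✓)  000111(✓)  001000(✓)  001001(✓)  001010(✓)  001110(✓)  010000(✓)  010010(✓)  010100(✓)  010110(✓)  011000(✓)  011010(✓)  011111  100000(✓)  100010(✓)  100111(✓)  101000(✓)  101001(✓)  101010(✓)  101100(✓)  101111(✓)  110001  110100(✓)  110110(✓)  110111(✓)  111000(✓)  111011  111101
size-2^1 implicants → -00000(✓)  -00111  -01000(✓)  -01001(✓)  -01010(✓)  -10100(✓)  -10110(✓)  -11000(✓)  0-0000(✓)  0-0100(✓)  0-1000(✓)  0-1010(✓)  00-000(✓)  000-00(✓)  0001-1  00010-  001-10  0010-0(✓)  00100-(✓)  01-000(✓)  01-010(✓)  010-00(✓)  010-10(✓)  0100-0(✓)  0101-0(✓)  0110-0(✓)  1-0111  1-1000(✓)  10-000(✓)  10-010(✓)  10-111  1000-0(✓)  101-00  1010-0(✓)  10100-(✓)  1101-0(✓)  11011-
size-2^2 implicants → --1000  -0-000  -010-0  -0100-  -101-0  0--000  0-0-00  0-10-0  01-0-0  010--0  10-0-0
Unchecked terms (primes): --1000, -0-000, -00111, -010-0, -0100-, -101-0, 0--000, 0-0-00, 0-10-0, 0001-1, 00010-, 001-10, 01-0-0, 010--0, 011111, 1-0111, 10-0-0, 10-111, 101-00, 110001, 11011-, 111011, 111101
Minterm coverage:
  m0 ⊆ -0-000,0--000,0-0-00
  m4 ⊆ 0-0-00,00010-
  m5 ⊆ 0001-1,00010-
  m7 ⊆ -00111,0001-1
  m8 ⊆ --1000,-0-000,-010-0,-0100-,0--000,0-10-0
  m9 ⊆ -0100- [E]
  m10 ⊆ -010-0,0-10-0,001-10
  m14 ⊆ 001-10 [E]
  m16 ⊆ 0--000,0-0-00,01-0-0,010--0
  m18 ⊆ 01-0-0,010--0
  m20 ⊆ -101-0,0-0-00,010--0
  m24 ⊆ --1000,0--000,0-10-0,01-0-0
  m26 ⊆ 0-10-0,01-0-0
  m31 ⊆ 011111 [E]
  m32 ⊆ -0-000,10-0-0
  m34 ⊆ 10-0-0 [E]
  m39 ⊆ -00111,1-0111,10-111
  m40 ⊆ --1000,-0-000,-010-0,-0100-,10-0-0,101-00
  m41 ⊆ -0100- [E]
  m42 ⊆ -010-0,10-0-0
  m44 ⊆ 101-00 [E]
  m47 ⊆ 10-111 [E]
  m49 ⊆ 110001 [E]
  m52 ⊆ -101-0 [E]
  m54 ⊆ -101-0,11011-
  m55 ⊆ 1-0111,11011-
  m56 ⊆ --1000 [E]
  m59 ⊆ 111011 [E]
  m61 ⊆ 111101 [E]
E = {--1000, -0100-, -101-0, 001-10, 011111, 10-0-0, 10-111, 101-00, 110001, 111011, 111101}
Petrick residual → 0-0-00, 0001-1, 01-0-0, 1-0111
Cover = cd'e'f' + b'cd'e' + bc'df' + a'c'e'f' + a'b'c'df + a'b'cef' + a'bd'f' + a'bcdef + ac'def + ab'd'f' + ab'def + ab'ce'f' + abc'd'e'f + abcd'ef + abcde'f  |cover|=15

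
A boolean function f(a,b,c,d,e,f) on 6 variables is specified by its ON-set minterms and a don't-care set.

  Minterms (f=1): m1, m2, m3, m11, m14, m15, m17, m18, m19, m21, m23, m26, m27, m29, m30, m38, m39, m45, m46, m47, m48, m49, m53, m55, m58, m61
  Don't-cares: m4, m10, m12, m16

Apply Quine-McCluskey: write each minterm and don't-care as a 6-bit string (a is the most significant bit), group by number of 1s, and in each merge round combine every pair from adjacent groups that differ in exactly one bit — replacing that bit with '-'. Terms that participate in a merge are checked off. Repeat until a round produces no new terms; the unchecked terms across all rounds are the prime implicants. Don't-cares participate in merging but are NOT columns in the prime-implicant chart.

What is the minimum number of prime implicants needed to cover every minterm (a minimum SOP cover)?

size-2^0 implicants → 000001(✓)  000010(✓)  000011(✓)  000100(✓)  001010(✓)  001011(✓)  001100(✓)  001110(✓)  001111(✓)  010000(✓)  010001(✓)  010010(✓)  010011(✓)  010101(✓)  010111(✓)  011010(✓)  011011(✓)  011101(✓)  011110(✓)  100110(✓)  100111(✓)  101101(✓)  101110(✓)  101111(✓)  110000(✓)  110001(✓)  110101(✓)  110111(✓)  111010(✓)  111101(✓)
size-2^1 implicants → -01110(✓)  -01111(✓)  -10000(✓)  -10001(✓)  -10101(✓)  -10111(✓)  -11010  -11101(✓)  0-0001(✓)  0-0010(✓)  0-0011(✓)  0-1010(✓)  0-1011(✓)  0-1110(✓)  00-010(✓)  00-011(✓)  00-100  0000-1(✓)  00001-(✓)  001-10(✓)  001-11(✓)  00101-(✓)  0011-0  00111-(✓)  01-010(✓)  01-011(✓)  01-101(✓)  010-01(✓)  010-11(✓)  0100-0(✓)  0100-1(✓)  01000-(✓)  01001-(✓)  0101-1(✓)  011-10(✓)  01101-(✓)  1-0111  1-1101  10-110(✓)  10-111(✓)  10011-(✓)  1011-1  10111-(✓)  11-101(✓)  110-01(✓)  11000-(✓)  1101-1(✓)
size-2^2 implicants → -0111-  -1-101  -10-01  -1000-  -101-1  0--010(✓)  0--011(✓)  0-00-1  0-001-(✓)  0-1-10  0-101-(✓)  00-01-(✓)  001-1-  01-01-(✓)  010--1  0100--  10-11-
size-2^3 implicants → 0--01-
Unchecked terms (primes): -0111-, -1-101, -10-01, -1000-, -101-1, -11010, 0--01-, 0-00-1, 0-1-10, 00-100, 001-1-, 0011-0, 010--1, 0100--, 1-0111, 1-1101, 10-11-, 1011-1
Minterm coverage:
  m1 ⊆ 0-00-1 [E]
  m2 ⊆ 0--01- [E]
  m3 ⊆ 0--01-,0-00-1
  m11 ⊆ 0--01-,001-1-
  m14 ⊆ -0111-,0-1-10,001-1-,0011-0
  m15 ⊆ -0111-,001-1-
  m17 ⊆ -10-01,-1000-,0-00-1,010--1,0100--
  m18 ⊆ 0--01-,0100--
  m19 ⊆ 0--01-,0-00-1,010--1,0100--
  m21 ⊆ -1-101,-10-01,-101-1,010--1
  m23 ⊆ -101-1,010--1
  m26 ⊆ -11010,0--01-,0-1-10
  m27 ⊆ 0--01- [E]
  m29 ⊆ -1-101 [E]
  m30 ⊆ 0-1-10 [E]
  m38 ⊆ 10-11- [E]
  m39 ⊆ 1-0111,10-11-
  m45 ⊆ 1-1101,1011-1
  m46 ⊆ -0111-,10-11-
  m47 ⊆ -0111-,10-11-,1011-1
  m48 ⊆ -1000- [E]
  m49 ⊆ -10-01,-1000-
  m53 ⊆ -1-101,-10-01,-101-1
  m55 ⊆ -101-1,1-0111
  m58 ⊆ -11010 [E]
  m61 ⊆ -1-101,1-1101
E = {-1-101, -1000-, -11010, 0--01-, 0-00-1, 0-1-10, 10-11-}
Petrick residual → -0111-, -101-1, 1-1101
Cover = b'cde + bde'f + bc'd'e' + bc'df + bcd'ef' + a'd'e + a'c'd'f + a'cef' + acde'f + ab'de  |cover|=10

10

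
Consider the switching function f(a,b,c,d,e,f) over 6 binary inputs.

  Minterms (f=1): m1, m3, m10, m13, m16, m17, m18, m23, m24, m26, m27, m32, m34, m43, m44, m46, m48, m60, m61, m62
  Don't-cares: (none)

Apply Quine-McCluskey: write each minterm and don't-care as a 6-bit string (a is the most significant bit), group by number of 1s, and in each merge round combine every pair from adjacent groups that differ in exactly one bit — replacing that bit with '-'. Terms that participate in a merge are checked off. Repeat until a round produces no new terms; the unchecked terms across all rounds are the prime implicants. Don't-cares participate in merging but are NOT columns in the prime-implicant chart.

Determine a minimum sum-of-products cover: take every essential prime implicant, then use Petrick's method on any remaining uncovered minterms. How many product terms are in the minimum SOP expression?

12

[col 0] 000001*, 000011*, 001010*, 001101, 010000*, 010001*, 010010*, 010111, 011000*, 011010*, 011011*, 100000*, 100010*, 101011, 101100*, 101110*, 110000*, 111100*, 111101*, 111110*
[col 1] -10000, 0-0001, 0-1010, 0000-1, 01-000*, 01-010*, 0100-0*, 01000-, 0110-0*, 01101-, 1-0000, 1-1100*, 1-1110*, 1000-0, 1011-0*, 1111-0*, 11110-
[col 2] 01-0-0, 1-11-0
Prime implicants: -10000, 0-0001, 0-1010, 0000-1, 001101, 01-0-0, 01000-, 010111, 01101-, 1-0000, 1-11-0, 1000-0, 101011, 11110-
PI chart (minterm → PIs covering it):
  1 | 0-0001,0000-1
  3 | 0000-1  (sole → essential)
  10 | 0-1010  (sole → essential)
  13 | 001101  (sole → essential)
  16 | -10000,01-0-0,01000-
  17 | 0-0001,01000-
  18 | 01-0-0  (sole → essential)
  23 | 010111  (sole → essential)
  24 | 01-0-0  (sole → essential)
  26 | 0-1010,01-0-0,01101-
  27 | 01101-  (sole → essential)
  32 | 1-0000,1000-0
  34 | 1000-0  (sole → essential)
  43 | 101011  (sole → essential)
  44 | 1-11-0  (sole → essential)
  46 | 1-11-0  (sole → essential)
  48 | -10000,1-0000
  60 | 1-11-0,11110-
  61 | 11110-  (sole → essential)
  62 | 1-11-0  (sole → essential)
Essential prime implicants: 0-1010, 0000-1, 001101, 01-0-0, 010111, 01101-, 1-11-0, 1000-0, 101011, 11110-
Petrick residual → -10000, 0-0001
Minimum SOP uses 12 PIs: bc'd'e'f' + a'c'd'e'f + a'cd'ef' + a'b'c'd'f + a'b'cde'f + a'bd'f' + a'bc'def + a'bcd'e + acdf' + ab'c'd'f' + ab'cd'ef + abcde'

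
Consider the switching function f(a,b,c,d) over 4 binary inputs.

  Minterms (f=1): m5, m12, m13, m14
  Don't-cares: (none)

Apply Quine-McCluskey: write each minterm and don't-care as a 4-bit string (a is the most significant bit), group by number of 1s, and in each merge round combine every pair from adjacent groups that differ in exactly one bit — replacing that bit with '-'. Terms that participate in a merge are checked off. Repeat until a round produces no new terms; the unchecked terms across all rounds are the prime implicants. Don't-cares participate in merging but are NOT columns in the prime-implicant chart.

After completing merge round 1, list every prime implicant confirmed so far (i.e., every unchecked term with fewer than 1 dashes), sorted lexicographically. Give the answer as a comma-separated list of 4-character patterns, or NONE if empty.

NONE

[col 0] 0101*, 1100*, 1101*, 1110*
[col 1] -101, 11-0, 110-
Prime implicants: -101, 11-0, 110-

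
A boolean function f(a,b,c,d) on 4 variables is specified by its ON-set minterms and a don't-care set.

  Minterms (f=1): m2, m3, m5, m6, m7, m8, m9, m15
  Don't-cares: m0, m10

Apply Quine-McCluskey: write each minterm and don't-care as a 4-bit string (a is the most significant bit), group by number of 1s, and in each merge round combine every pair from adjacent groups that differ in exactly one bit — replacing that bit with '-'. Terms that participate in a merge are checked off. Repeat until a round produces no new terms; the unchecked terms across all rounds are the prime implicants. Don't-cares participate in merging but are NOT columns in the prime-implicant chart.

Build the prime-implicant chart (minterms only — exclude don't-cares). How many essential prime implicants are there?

4

[col 0] 0000*, 0010*, 0011*, 0101*, 0110*, 0111*, 1000*, 1001*, 1010*, 1111*
[col 1] -000*, -010*, -111, 0-10*, 0-11*, 00-0*, 001-*, 01-1, 011-*, 10-0*, 100-
[col 2] -0-0, 0-1-
Prime implicants: -0-0, -111, 0-1-, 01-1, 100-
PI chart (minterm → PIs covering it):
  2 | -0-0,0-1-
  3 | 0-1-  (sole → essential)
  5 | 01-1  (sole → essential)
  6 | 0-1-  (sole → essential)
  7 | -111,0-1-,01-1
  8 | -0-0,100-
  9 | 100-  (sole → essential)
  15 | -111  (sole → essential)
Essential prime implicants: -111, 0-1-, 01-1, 100-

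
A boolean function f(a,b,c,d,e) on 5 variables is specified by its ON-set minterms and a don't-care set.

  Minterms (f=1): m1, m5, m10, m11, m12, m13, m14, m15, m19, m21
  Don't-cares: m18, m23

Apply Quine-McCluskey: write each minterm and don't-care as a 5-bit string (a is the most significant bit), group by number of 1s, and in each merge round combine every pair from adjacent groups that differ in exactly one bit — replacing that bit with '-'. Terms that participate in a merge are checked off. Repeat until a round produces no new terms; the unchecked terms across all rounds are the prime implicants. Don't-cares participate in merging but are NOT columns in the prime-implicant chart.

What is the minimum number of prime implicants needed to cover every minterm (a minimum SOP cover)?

5

[col 0] 00001*, 00101*, 01010*, 01011*, 01100*, 01101*, 01110*, 01111*, 10010*, 10011*, 10101*, 10111*
[col 1] -0101, 0-101, 00-01, 01-10*, 01-11*, 0101-*, 011-0*, 011-1*, 0110-*, 0111-*, 10-11, 1001-, 101-1
[col 2] 01-1-, 011--
Prime implicants: -0101, 0-101, 00-01, 01-1-, 011--, 10-11, 1001-, 101-1
PI chart (minterm → PIs covering it):
  1 | 00-01  (sole → essential)
  5 | -0101,0-101,00-01
  10 | 01-1-  (sole → essential)
  11 | 01-1-  (sole → essential)
  12 | 011--  (sole → essential)
  13 | 0-101,011--
  14 | 01-1-,011--
  15 | 01-1-,011--
  19 | 10-11,1001-
  21 | -0101,101-1
Essential prime implicants: 00-01, 01-1-, 011--
Petrick residual → -0101, 10-11
Minimum SOP uses 5 PIs: b'cd'e + a'b'd'e + a'bd + a'bc + ab'de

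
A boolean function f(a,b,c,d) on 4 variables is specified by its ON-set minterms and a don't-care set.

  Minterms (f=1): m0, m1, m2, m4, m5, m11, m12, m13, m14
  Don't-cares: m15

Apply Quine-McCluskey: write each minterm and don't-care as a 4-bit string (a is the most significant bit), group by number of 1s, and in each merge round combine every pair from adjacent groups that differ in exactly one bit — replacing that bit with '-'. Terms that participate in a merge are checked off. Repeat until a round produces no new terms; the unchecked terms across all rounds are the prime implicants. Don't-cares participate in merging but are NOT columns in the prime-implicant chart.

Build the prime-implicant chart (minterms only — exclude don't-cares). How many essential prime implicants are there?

Round 0: 0000✓ 0001✓ 0010✓ 0100✓ 0101✓ 1011✓ 1100✓ 1101✓ 1110✓ 1111✓
Round 1: -100✓ -101✓ 0-00✓ 0-01✓ 00-0 000-✓ 010-✓ 1-11 11-0✓ 11-1✓ 110-✓ 111-✓
Round 2: -10- 0-0- 11--
PIs = {-10-, 0-0-, 00-0, 1-11, 11--}
Coverage chart:
  m0: 0-0-,00-0
  m1: 0-0- ←essential
  m2: 00-0 ←essential
  m4: -10-,0-0-
  m5: -10-,0-0-
  m11: 1-11 ←essential
  m12: -10-,11--
  m13: -10-,11--
  m14: 11-- ←essential
Essential: 0-0-, 00-0, 1-11, 11--

4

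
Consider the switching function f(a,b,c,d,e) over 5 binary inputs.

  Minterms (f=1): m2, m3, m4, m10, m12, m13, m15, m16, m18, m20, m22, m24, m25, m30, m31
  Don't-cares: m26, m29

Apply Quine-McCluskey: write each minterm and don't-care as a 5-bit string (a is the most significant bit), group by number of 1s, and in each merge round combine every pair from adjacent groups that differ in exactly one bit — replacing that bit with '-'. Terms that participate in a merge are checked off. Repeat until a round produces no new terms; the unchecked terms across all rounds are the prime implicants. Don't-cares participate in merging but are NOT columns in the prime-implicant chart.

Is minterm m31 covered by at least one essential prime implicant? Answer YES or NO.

YES

size-2^0 implicants → 00010(✓)  00011(✓)  00100(✓)  01010(✓)  01100(✓)  01101(✓)  01111(✓)  10000(✓)  10010(✓)  10100(✓)  10110(✓)  11000(✓)  11001(✓)  11010(✓)  11101(✓)  11110(✓)  11111(✓)
size-2^1 implicants → -0010(✓)  -0100  -1010(✓)  -1101(✓)  -1111(✓)  0-010(✓)  0-100  0001-  011-1(✓)  0110-  1-000(✓)  1-010(✓)  1-110(✓)  10-00(✓)  10-10(✓)  100-0(✓)  101-0(✓)  11-01  11-10(✓)  110-0(✓)  1100-  111-1(✓)  1111-
size-2^2 implicants → --010  -11-1  1--10  1-0-0  10--0
Unchecked terms (primes): --010, -0100, -11-1, 0-100, 0001-, 0110-, 1--10, 1-0-0, 10--0, 11-01, 1100-, 1111-
Minterm coverage:
  m2 ⊆ --010,0001-
  m3 ⊆ 0001- [E]
  m4 ⊆ -0100,0-100
  m10 ⊆ --010 [E]
  m12 ⊆ 0-100,0110-
  m13 ⊆ -11-1,0110-
  m15 ⊆ -11-1 [E]
  m16 ⊆ 1-0-0,10--0
  m18 ⊆ --010,1--10,1-0-0,10--0
  m20 ⊆ -0100,10--0
  m22 ⊆ 1--10,10--0
  m24 ⊆ 1-0-0,1100-
  m25 ⊆ 11-01,1100-
  m30 ⊆ 1--10,1111-
  m31 ⊆ -11-1,1111-
E = {--010, -11-1, 0001-}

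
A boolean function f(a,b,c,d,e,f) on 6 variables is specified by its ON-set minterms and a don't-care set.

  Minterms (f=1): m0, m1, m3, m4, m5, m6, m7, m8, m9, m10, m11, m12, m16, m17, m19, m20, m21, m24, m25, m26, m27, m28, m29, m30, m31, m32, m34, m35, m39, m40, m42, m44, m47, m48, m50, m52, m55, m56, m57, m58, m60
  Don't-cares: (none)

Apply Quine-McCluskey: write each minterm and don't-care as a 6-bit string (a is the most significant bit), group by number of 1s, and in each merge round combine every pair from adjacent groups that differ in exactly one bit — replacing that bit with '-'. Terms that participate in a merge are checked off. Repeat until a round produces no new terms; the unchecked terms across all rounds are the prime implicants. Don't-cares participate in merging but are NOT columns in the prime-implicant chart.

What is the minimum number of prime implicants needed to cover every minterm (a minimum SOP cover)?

12

size-2^0 implicants → 000000(✓)  000001(✓)  000011(✓)  000100(✓)  000101(✓)  000110(✓)  000111(✓)  001000(✓)  001001(✓)  001010(✓)  001011(✓)  001100(✓)  010000(✓)  010001(✓)  010011(✓)  010100(✓)  010101(✓)  011000(✓)  011001(✓)  011010(✓)  011011(✓)  011100(✓)  011101(✓)  011110(✓)  011111(✓)  100000(✓)  100010(✓)  100011(✓)  100111(✓)  101000(✓)  101010(✓)  101100(✓)  101111(✓)  110000(✓)  110010(✓)  110100(✓)  110111(✓)  111000(✓)  111001(✓)  111010(✓)  111100(✓)
size-2^1 implicants → -00000(✓)  -00011(✓)  -00111(✓)  -01000(✓)  -01010(✓)  -01100(✓)  -10000(✓)  -10100(✓)  -11000(✓)  -11001(✓)  -11010(✓)  -11100(✓)  0-0000(✓)  0-0001(✓)  0-0011(✓)  0-0100(✓)  0-0101(✓)  0-1000(✓)  0-1001(✓)  0-1010(✓)  0-1011(✓)  0-1100(✓)  00-000(✓)  00-001(✓)  00-011(✓)  00-100(✓)  000-00(✓)  000-01(✓)  000-11(✓)  0000-1(✓)  00000-(✓)  0001-0(✓)  0001-1(✓)  00010-(✓)  00011-(✓)  001-00(✓)  0010-0(✓)  0010-1(✓)  00100-(✓)  00101-(✓)  01-000(✓)  01-001(✓)  01-011(✓)  01-100(✓)  01-101(✓)  010-00(✓)  010-01(✓)  0100-1(✓)  01000-(✓)  01010-(✓)  011-00(✓)  011-01(✓)  011-10(✓)  011-11(✓)  0110-0(✓)  0110-1(✓)  01100-(✓)  01101-(✓)  0111-0(✓)  0111-1(✓)  01110-(✓)  01111-(✓)  1-0000(✓)  1-0010(✓)  1-0111  1-1000(✓)  1-1010(✓)  1-1100(✓)  10-000(✓)  10-010(✓)  10-111  100-11(✓)  1000-0(✓)  10001-  101-00(✓)  1010-0(✓)  11-000(✓)  11-010(✓)  11-100(✓)  110-00(✓)  1100-0(✓)  111-00(✓)  1110-0(✓)  11100-(✓)
size-2^2 implicants → --0000(✓)  --1000(✓)  --1010(✓)  --1100(✓)  -0-000(✓)  -00-11  -01-00(✓)  -010-0(✓)  -1-000(✓)  -1-100(✓)  -10-00(✓)  -11-00(✓)  -110-0(✓)  -1100-  0--000(✓)  0--001(✓)  0--011(✓)  0--100(✓)  0-0-00(✓)  0-0-01(✓)  0-00-1(✓)  0-000-(✓)  0-010-(✓)  0-1-00(✓)  0-10-0(✓)  0-10-1(✓)  0-100-(✓)  0-101-(✓)  00--00(✓)  00-0-1(✓)  00-00-(✓)  000--1  000-0-(✓)  0001--  0010--(✓)  01--00(✓)  01--01(✓)  01-0-1(✓)  01-00-(✓)  01-10-(✓)  010-0-(✓)  011--0(✓)  011--1(✓)  011-0-(✓)  011-1-(✓)  0110--(✓)  0111--(✓)  1--000(✓)  1--010(✓)  1-00-0(✓)  1-1-00(✓)  1-10-0(✓)  10-0-0(✓)  11--00(✓)  11-0-0(✓)
size-2^3 implicants → ---000  --1-00  --10-0  -1--00  0---00  0--0-1  0--00-  0-0-0-  0-10--  01--0-  011---  1--0-0
Unchecked terms (primes): ---000, --1-00, --10-0, -00-11, -1--00, -1100-, 0---00, 0--0-1, 0--00-, 0-0-0-, 0-10--, 000--1, 0001--, 01--0-, 011---, 1--0-0, 1-0111, 10-111, 10001-
Minterm coverage:
  m0 ⊆ ---000,0---00,0--00-,0-0-0-
  m1 ⊆ 0--0-1,0--00-,0-0-0-,000--1
  m3 ⊆ -00-11,0--0-1,000--1
  m4 ⊆ 0---00,0-0-0-,0001--
  m5 ⊆ 0-0-0-,000--1,0001--
  m6 ⊆ 0001-- [E]
  m7 ⊆ -00-11,000--1,0001--
  m8 ⊆ ---000,--1-00,--10-0,0---00,0--00-,0-10--
  m9 ⊆ 0--0-1,0--00-,0-10--
  m10 ⊆ --10-0,0-10--
  m11 ⊆ 0--0-1,0-10--
  m12 ⊆ --1-00,0---00
  m16 ⊆ ---000,-1--00,0---00,0--00-,0-0-0-,01--0-
  m17 ⊆ 0--0-1,0--00-,0-0-0-,01--0-
  m19 ⊆ 0--0-1 [E]
  m20 ⊆ -1--00,0---00,0-0-0-,01--0-
  m21 ⊆ 0-0-0-,01--0-
  m24 ⊆ ---000,--1-00,--10-0,-1--00,-1100-,0---00,0--00-,0-10--,01--0-,011---
  m25 ⊆ -1100-,0--0-1,0--00-,0-10--,01--0-,011---
  m26 ⊆ --10-0,0-10--,011---
  m27 ⊆ 0--0-1,0-10--,011---
  m28 ⊆ --1-00,-1--00,0---00,01--0-,011---
  m29 ⊆ 01--0-,011---
  m30 ⊆ 011--- [E]
  m31 ⊆ 011--- [E]
  m32 ⊆ ---000,1--0-0
  m34 ⊆ 1--0-0,10001-
  m35 ⊆ -00-11,10001-
  m39 ⊆ -00-11,1-0111,10-111
  m40 ⊆ ---000,--1-00,--10-0,1--0-0
  m42 ⊆ --10-0,1--0-0
  m44 ⊆ --1-00 [E]
  m47 ⊆ 10-111 [E]
  m48 ⊆ ---000,-1--00,1--0-0
  m50 ⊆ 1--0-0 [E]
  m52 ⊆ -1--00 [E]
  m55 ⊆ 1-0111 [E]
  m56 ⊆ ---000,--1-00,--10-0,-1--00,-1100-,1--0-0
  m57 ⊆ -1100- [E]
  m58 ⊆ --10-0,1--0-0
  m60 ⊆ --1-00,-1--00
E = {--1-00, -1--00, -1100-, 0--0-1, 0001--, 011---, 1--0-0, 1-0111, 10-111}
Petrick residual → --10-0, -00-11, 0-0-0-
Cover = ce'f' + cd'f' + b'c'ef + be'f' + bcd'e' + a'd'f + a'c'e' + a'b'c'd + a'bc + ad'f' + ac'def + ab'def  |cover|=12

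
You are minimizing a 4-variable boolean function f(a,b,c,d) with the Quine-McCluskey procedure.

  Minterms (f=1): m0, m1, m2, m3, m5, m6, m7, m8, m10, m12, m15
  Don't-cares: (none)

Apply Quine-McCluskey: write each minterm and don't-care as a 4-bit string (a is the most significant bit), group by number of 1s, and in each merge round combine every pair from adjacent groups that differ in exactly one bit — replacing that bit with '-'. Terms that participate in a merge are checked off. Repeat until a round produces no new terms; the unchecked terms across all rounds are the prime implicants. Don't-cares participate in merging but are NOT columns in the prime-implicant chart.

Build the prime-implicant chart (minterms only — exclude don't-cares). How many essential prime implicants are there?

5

[col 0] 0000*, 0001*, 0010*, 0011*, 0101*, 0110*, 0111*, 1000*, 1010*, 1100*, 1111*
[col 1] -000*, -010*, -111, 0-01*, 0-10*, 0-11*, 00-0*, 00-1*, 000-*, 001-*, 01-1*, 011-*, 1-00, 10-0*
[col 2] -0-0, 0--1, 0-1-, 00--
Prime implicants: -0-0, -111, 0--1, 0-1-, 00--, 1-00
PI chart (minterm → PIs covering it):
  0 | -0-0,00--
  1 | 0--1,00--
  2 | -0-0,0-1-,00--
  3 | 0--1,0-1-,00--
  5 | 0--1  (sole → essential)
  6 | 0-1-  (sole → essential)
  7 | -111,0--1,0-1-
  8 | -0-0,1-00
  10 | -0-0  (sole → essential)
  12 | 1-00  (sole → essential)
  15 | -111  (sole → essential)
Essential prime implicants: -0-0, -111, 0--1, 0-1-, 1-00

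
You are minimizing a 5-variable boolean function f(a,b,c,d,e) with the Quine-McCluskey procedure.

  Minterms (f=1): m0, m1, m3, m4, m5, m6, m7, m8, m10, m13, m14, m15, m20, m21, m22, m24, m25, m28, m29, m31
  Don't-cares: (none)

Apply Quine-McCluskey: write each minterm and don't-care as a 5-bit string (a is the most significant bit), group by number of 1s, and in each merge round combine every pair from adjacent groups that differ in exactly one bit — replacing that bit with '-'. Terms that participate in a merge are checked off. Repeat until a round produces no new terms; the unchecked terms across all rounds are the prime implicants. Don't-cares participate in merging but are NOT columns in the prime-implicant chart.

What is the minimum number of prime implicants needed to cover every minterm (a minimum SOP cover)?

[col 0] 00000*, 00001*, 00011*, 00100*, 00101*, 00110*, 00111*, 01000*, 01010*, 01101*, 01110*, 01111*, 10100*, 10101*, 10110*, 11000*, 11001*, 11100*, 11101*, 11111*
[col 1] -0100*, -0101*, -0110*, -1000, -1101*, -1111*, 0-000, 0-101*, 0-110*, 0-111*, 00-00*, 00-01*, 00-11*, 000-1*, 0000-*, 001-0*, 001-1*, 0010-*, 0011-*, 01-10, 010-0, 011-1*, 0111-*, 1-100*, 1-101*, 101-0*, 1010-*, 11-00*, 11-01*, 1100-*, 111-1*, 1110-*
[col 2] --101, -01-0, -010-, -11-1, 0-1-1, 0-11-, 00--1, 00-0-, 001--, 1-10-, 11-0-
Prime implicants: --101, -01-0, -010-, -1000, -11-1, 0-000, 0-1-1, 0-11-, 00--1, 00-0-, 001--, 01-10, 010-0, 1-10-, 11-0-
PI chart (minterm → PIs covering it):
  0 | 0-000,00-0-
  1 | 00--1,00-0-
  3 | 00--1  (sole → essential)
  4 | -01-0,-010-,00-0-,001--
  5 | --101,-010-,0-1-1,00--1,00-0-,001--
  6 | -01-0,0-11-,001--
  7 | 0-1-1,0-11-,00--1,001--
  8 | -1000,0-000,010-0
  10 | 01-10,010-0
  13 | --101,-11-1,0-1-1
  14 | 0-11-,01-10
  15 | -11-1,0-1-1,0-11-
  20 | -01-0,-010-,1-10-
  21 | --101,-010-,1-10-
  22 | -01-0  (sole → essential)
  24 | -1000,11-0-
  25 | 11-0-  (sole → essential)
  28 | 1-10-,11-0-
  29 | --101,-11-1,1-10-,11-0-
  31 | -11-1  (sole → essential)
Essential prime implicants: -01-0, -11-1, 00--1, 11-0-
Petrick residual → --101, 0-000, 01-10
Minimum SOP uses 7 PIs: cd'e + b'ce' + bce + a'c'd'e' + a'b'e + a'bde' + abd'

7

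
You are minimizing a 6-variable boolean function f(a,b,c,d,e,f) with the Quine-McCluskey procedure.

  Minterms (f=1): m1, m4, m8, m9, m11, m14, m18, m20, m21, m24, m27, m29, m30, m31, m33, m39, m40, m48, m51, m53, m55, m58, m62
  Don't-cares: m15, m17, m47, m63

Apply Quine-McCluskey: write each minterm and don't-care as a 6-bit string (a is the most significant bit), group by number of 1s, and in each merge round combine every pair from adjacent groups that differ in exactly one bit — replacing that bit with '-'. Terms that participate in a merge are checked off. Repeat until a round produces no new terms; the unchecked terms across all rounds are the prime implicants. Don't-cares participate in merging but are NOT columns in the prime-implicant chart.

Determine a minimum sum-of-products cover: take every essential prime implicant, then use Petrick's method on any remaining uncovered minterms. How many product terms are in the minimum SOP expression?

size-2^0 implicants → 000001(✓)  000100(✓)  001000(✓)  001001(✓)  001011(✓)  001110(✓)  001111(✓)  010001(✓)  010010  010100(✓)  010101(✓)  011000(✓)  011011(✓)  011101(✓)  011110(✓)  011111(✓)  100001(✓)  100111(✓)  101000(✓)  101111(✓)  110000  110011(✓)  110101(✓)  110111(✓)  111010(✓)  111110(✓)  111111(✓)
size-2^1 implicants → -00001  -01000  -01111(✓)  -10101  -11110(✓)  -11111(✓)  0-0001  0-0100  0-1000  0-1011(✓)  0-1110(✓)  0-1111(✓)  00-001  001-11(✓)  0010-1  00100-  00111-(✓)  01-101  010-01  01010-  011-11(✓)  0111-1  01111-(✓)  1-0111(✓)  1-1111(✓)  10-111(✓)  11-111(✓)  110-11  1101-1  111-10  11111-(✓)
size-2^2 implicants → --1111  -1111-  0-1-11  0-111-  1--111
Unchecked terms (primes): --1111, -00001, -01000, -10101, -1111-, 0-0001, 0-0100, 0-1-11, 0-1000, 0-111-, 00-001, 0010-1, 00100-, 01-101, 010-01, 010010, 01010-, 0111-1, 1--111, 110-11, 110000, 1101-1, 111-10
Minterm coverage:
  m1 ⊆ -00001,0-0001,00-001
  m4 ⊆ 0-0100 [E]
  m8 ⊆ -01000,0-1000,00100-
  m9 ⊆ 00-001,0010-1,00100-
  m11 ⊆ 0-1-11,0010-1
  m14 ⊆ 0-111- [E]
  m18 ⊆ 010010 [E]
  m20 ⊆ 0-0100,01010-
  m21 ⊆ -10101,01-101,010-01,01010-
  m24 ⊆ 0-1000 [E]
  m27 ⊆ 0-1-11 [E]
  m29 ⊆ 01-101,0111-1
  m30 ⊆ -1111-,0-111-
  m31 ⊆ --1111,-1111-,0-1-11,0-111-,0111-1
  m33 ⊆ -00001 [E]
  m39 ⊆ 1--111 [E]
  m40 ⊆ -01000 [E]
  m48 ⊆ 110000 [E]
  m51 ⊆ 110-11 [E]
  m53 ⊆ -10101,1101-1
  m55 ⊆ 1--111,110-11,1101-1
  m58 ⊆ 111-10 [E]
  m62 ⊆ -1111-,111-10
E = {-00001, -01000, 0-0100, 0-1-11, 0-1000, 0-111-, 010010, 1--111, 110-11, 110000, 111-10}
Petrick residual → -10101, 00-001, 01-101
Cover = b'c'd'e'f + b'cd'e'f' + bc'de'f + a'c'de'f' + a'cef + a'cd'e'f' + a'cde + a'b'd'e'f + a'bde'f + a'bc'd'ef' + adef + abc'ef + abc'd'e'f' + abcef'  |cover|=14

14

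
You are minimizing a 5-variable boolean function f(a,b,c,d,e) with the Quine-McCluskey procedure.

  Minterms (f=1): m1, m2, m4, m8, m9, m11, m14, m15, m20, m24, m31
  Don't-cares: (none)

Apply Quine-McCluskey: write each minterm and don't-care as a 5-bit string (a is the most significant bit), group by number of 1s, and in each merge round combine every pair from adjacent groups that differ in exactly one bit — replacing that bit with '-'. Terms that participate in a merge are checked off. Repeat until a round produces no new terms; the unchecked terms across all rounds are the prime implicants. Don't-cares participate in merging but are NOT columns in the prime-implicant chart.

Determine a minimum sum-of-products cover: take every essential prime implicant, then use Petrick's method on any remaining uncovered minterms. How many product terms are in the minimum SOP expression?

[col 0] 00001*, 00010, 00100*, 01000*, 01001*, 01011*, 01110*, 01111*, 10100*, 11000*, 11111*
[col 1] -0100, -1000, -1111, 0-001, 01-11, 010-1, 0100-, 0111-
Prime implicants: -0100, -1000, -1111, 0-001, 00010, 01-11, 010-1, 0100-, 0111-
PI chart (minterm → PIs covering it):
  1 | 0-001  (sole → essential)
  2 | 00010  (sole → essential)
  4 | -0100  (sole → essential)
  8 | -1000,0100-
  9 | 0-001,010-1,0100-
  11 | 01-11,010-1
  14 | 0111-  (sole → essential)
  15 | -1111,01-11,0111-
  20 | -0100  (sole → essential)
  24 | -1000  (sole → essential)
  31 | -1111  (sole → essential)
Essential prime implicants: -0100, -1000, -1111, 0-001, 00010, 0111-
Petrick residual → 01-11
Minimum SOP uses 7 PIs: b'cd'e' + bc'd'e' + bcde + a'c'd'e + a'b'c'de' + a'bde + a'bcd

7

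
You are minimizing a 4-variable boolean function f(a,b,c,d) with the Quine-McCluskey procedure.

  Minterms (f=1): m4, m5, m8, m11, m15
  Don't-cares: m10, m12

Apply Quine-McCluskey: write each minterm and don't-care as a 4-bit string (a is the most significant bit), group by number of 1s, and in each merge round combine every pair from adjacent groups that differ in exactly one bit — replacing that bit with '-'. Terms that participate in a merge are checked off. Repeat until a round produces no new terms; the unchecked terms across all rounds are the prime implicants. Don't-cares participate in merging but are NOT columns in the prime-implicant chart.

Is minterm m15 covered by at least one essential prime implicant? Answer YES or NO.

YES

size-2^0 implicants → 0100(✓)  0101(✓)  1000(✓)  1010(✓)  1011(✓)  1100(✓)  1111(✓)
size-2^1 implicants → -100  010-  1-00  1-11  10-0  101-
Unchecked terms (primes): -100, 010-, 1-00, 1-11, 10-0, 101-
Minterm coverage:
  m4 ⊆ -100,010-
  m5 ⊆ 010- [E]
  m8 ⊆ 1-00,10-0
  m11 ⊆ 1-11,101-
  m15 ⊆ 1-11 [E]
E = {010-, 1-11}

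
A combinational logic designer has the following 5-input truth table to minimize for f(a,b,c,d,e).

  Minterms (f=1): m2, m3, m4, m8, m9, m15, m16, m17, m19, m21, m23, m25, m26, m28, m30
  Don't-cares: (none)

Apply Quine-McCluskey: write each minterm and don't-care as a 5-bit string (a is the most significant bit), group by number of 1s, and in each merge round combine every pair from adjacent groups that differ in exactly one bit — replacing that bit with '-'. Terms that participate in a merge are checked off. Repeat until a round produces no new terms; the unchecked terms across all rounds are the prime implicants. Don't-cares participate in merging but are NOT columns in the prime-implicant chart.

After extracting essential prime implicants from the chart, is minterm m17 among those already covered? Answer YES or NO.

Round 0: 00010✓ 00011✓ 00100 01000✓ 01001✓ 01111 10000✓ 10001✓ 10011✓ 10101✓ 10111✓ 11001✓ 11010✓ 11100✓ 11110✓
Round 1: -0011 -1001 0001- 0100- 1-001 10-01✓ 10-11✓ 100-1✓ 1000- 101-1✓ 11-10 111-0
Round 2: 10--1
PIs = {-0011, -1001, 0001-, 00100, 0100-, 01111, 1-001, 10--1, 1000-, 11-10, 111-0}
Coverage chart:
  m2: 0001- ←essential
  m3: -0011,0001-
  m4: 00100 ←essential
  m8: 0100- ←essential
  m9: -1001,0100-
  m15: 01111 ←essential
  m16: 1000- ←essential
  m17: 1-001,10--1,1000-
  m19: -0011,10--1
  m21: 10--1 ←essential
  m23: 10--1 ←essential
  m25: -1001,1-001
  m26: 11-10 ←essential
  m28: 111-0 ←essential
  m30: 11-10,111-0
Essential: 0001-, 00100, 0100-, 01111, 10--1, 1000-, 11-10, 111-0

YES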